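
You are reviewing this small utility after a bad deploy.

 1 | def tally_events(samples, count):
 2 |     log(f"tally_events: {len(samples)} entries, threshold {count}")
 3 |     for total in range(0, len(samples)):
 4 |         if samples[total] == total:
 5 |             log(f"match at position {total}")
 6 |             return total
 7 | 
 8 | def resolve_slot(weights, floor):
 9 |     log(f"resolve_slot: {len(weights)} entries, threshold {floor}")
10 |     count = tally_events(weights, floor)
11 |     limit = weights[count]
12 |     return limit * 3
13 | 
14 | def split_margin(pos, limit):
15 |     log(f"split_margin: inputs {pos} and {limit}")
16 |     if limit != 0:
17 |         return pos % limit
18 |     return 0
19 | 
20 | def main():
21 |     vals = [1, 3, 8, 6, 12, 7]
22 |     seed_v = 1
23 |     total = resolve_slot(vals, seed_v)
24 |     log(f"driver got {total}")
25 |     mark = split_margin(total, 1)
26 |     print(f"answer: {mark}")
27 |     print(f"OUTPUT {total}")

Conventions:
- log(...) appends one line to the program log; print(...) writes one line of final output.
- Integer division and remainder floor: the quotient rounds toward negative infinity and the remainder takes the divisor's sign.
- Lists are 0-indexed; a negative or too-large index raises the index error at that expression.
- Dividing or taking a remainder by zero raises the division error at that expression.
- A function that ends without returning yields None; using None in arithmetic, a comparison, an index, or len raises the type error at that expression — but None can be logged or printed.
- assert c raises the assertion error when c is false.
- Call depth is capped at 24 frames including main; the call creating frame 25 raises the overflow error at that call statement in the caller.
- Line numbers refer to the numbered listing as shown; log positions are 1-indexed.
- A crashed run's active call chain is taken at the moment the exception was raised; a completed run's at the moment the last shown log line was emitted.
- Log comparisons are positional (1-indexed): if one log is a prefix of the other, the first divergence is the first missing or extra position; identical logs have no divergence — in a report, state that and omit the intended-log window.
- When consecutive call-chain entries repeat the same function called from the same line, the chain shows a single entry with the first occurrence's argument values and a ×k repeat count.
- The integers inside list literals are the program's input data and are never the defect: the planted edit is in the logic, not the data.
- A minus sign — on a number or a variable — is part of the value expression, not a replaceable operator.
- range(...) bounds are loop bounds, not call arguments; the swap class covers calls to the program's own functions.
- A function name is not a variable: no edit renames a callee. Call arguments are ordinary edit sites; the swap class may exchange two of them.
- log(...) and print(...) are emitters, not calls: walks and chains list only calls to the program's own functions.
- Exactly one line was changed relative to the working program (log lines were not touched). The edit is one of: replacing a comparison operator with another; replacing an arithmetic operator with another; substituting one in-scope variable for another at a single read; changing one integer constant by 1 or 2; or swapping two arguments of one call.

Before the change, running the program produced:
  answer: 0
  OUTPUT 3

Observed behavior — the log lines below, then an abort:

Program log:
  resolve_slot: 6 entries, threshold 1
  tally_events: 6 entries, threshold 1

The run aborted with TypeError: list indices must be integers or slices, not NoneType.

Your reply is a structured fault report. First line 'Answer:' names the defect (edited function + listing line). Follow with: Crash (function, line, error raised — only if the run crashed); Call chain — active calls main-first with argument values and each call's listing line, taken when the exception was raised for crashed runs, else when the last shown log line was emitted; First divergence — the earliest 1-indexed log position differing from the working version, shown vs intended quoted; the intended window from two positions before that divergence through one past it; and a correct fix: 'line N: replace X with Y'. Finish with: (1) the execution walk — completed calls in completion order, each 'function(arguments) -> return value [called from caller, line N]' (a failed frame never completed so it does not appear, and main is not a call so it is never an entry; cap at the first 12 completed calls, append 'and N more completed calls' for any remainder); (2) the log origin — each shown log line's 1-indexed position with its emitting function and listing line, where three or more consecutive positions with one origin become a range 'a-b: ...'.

Answer: the defect is in tally_events at line 4.
The tell: After 2 matching log lines the faulty run goes silent, while the working version continues with 'match at position 0'.
Crash: resolve_slot, line 11, TypeError.
Call chain: main -> resolve_slot([1, 3, 8, 6, 12, 7], 1) (called at line 23).
First divergence: position 3 (shown log ended at 2 lines; the working version continues: 'match at position 0').
Intended log window:
  1: resolve_slot: 6 entries, threshold 1
  2: tally_events: 6 entries, threshold 1
  3: match at position 0
  4: driver got 3
Execution walk:
  tally_events([1, 3, 8, 6, 12, 7], 1) -> None  [called from resolve_slot, line 10]
Origin of each log line:
  1 — resolve_slot, line 9
  2 — tally_events, line 2
A correct fix: line 4: replace `samples[total] == total` with `samples[total] == count`.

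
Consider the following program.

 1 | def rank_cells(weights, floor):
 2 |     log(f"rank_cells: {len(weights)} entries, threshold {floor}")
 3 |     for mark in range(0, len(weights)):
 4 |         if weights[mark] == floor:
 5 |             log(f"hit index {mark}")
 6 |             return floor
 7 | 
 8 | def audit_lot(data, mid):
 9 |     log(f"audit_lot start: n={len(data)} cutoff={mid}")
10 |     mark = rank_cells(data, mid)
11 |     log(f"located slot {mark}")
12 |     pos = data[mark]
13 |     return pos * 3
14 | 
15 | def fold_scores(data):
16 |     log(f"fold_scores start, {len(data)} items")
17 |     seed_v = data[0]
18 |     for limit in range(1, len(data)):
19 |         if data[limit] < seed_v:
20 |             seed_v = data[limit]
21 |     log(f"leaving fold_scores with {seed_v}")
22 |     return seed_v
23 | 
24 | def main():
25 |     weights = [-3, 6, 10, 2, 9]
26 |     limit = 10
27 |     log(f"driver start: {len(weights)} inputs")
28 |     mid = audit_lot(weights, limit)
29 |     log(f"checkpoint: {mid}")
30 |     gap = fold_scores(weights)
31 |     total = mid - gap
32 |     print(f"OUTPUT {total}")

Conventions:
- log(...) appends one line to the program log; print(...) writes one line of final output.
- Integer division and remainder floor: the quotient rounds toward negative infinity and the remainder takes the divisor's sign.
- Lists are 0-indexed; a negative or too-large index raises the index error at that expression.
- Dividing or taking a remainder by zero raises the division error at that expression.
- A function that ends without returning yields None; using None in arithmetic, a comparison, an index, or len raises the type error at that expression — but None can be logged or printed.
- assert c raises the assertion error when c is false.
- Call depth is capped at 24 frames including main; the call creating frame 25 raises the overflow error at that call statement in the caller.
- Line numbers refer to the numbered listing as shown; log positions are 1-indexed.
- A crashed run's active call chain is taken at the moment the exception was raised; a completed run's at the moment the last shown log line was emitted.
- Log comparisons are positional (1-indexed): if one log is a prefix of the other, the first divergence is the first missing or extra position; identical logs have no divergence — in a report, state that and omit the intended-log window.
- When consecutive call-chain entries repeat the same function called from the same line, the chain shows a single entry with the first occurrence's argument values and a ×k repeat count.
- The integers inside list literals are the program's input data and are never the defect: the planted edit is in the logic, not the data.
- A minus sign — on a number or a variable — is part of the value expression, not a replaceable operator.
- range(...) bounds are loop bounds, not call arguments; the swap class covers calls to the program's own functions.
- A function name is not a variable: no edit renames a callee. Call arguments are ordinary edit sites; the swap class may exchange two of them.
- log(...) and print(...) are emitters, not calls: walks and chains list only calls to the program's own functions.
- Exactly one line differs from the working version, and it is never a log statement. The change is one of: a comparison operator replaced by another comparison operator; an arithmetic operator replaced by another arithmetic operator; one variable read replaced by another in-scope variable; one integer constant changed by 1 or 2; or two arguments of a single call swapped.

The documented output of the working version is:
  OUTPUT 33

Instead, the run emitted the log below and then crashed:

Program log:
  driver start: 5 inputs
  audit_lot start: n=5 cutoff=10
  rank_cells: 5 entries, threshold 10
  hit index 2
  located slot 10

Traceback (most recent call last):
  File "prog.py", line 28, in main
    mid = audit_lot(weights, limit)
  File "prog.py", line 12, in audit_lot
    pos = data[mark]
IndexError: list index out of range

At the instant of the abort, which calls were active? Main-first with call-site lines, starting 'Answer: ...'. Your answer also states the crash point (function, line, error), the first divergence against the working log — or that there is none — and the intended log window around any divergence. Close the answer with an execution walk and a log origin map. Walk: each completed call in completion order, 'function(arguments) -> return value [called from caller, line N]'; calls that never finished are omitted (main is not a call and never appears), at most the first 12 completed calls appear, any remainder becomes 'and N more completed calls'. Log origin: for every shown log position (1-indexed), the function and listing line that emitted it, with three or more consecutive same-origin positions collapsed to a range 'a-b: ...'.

Answer: main -> audit_lot (called at line 28).
Core observation: The log first diverges at position 5: the faulty run prints 'located slot 10' where the working version prints 'located slot 2'.
Crash: audit_lot, line 12, IndexError.
First divergence: position 5 — shown 'located slot 10', intended 'located slot 2'.
Intended log window:
  3: rank_cells: 5 entries, threshold 10
  4: hit index 2
  5: located slot 2
  6: checkpoint: 30
Execution walk:
  rank_cells([-3, 6, 10, 2, 9], 10) -> 10  [called from audit_lot, line 10]
Origin of each log line:
  1: logged in main at line 27
  2: logged in audit_lot at line 9
  3: logged in rank_cells at line 2
  4: logged in rank_cells at line 5
  5: logged in audit_lot at line 11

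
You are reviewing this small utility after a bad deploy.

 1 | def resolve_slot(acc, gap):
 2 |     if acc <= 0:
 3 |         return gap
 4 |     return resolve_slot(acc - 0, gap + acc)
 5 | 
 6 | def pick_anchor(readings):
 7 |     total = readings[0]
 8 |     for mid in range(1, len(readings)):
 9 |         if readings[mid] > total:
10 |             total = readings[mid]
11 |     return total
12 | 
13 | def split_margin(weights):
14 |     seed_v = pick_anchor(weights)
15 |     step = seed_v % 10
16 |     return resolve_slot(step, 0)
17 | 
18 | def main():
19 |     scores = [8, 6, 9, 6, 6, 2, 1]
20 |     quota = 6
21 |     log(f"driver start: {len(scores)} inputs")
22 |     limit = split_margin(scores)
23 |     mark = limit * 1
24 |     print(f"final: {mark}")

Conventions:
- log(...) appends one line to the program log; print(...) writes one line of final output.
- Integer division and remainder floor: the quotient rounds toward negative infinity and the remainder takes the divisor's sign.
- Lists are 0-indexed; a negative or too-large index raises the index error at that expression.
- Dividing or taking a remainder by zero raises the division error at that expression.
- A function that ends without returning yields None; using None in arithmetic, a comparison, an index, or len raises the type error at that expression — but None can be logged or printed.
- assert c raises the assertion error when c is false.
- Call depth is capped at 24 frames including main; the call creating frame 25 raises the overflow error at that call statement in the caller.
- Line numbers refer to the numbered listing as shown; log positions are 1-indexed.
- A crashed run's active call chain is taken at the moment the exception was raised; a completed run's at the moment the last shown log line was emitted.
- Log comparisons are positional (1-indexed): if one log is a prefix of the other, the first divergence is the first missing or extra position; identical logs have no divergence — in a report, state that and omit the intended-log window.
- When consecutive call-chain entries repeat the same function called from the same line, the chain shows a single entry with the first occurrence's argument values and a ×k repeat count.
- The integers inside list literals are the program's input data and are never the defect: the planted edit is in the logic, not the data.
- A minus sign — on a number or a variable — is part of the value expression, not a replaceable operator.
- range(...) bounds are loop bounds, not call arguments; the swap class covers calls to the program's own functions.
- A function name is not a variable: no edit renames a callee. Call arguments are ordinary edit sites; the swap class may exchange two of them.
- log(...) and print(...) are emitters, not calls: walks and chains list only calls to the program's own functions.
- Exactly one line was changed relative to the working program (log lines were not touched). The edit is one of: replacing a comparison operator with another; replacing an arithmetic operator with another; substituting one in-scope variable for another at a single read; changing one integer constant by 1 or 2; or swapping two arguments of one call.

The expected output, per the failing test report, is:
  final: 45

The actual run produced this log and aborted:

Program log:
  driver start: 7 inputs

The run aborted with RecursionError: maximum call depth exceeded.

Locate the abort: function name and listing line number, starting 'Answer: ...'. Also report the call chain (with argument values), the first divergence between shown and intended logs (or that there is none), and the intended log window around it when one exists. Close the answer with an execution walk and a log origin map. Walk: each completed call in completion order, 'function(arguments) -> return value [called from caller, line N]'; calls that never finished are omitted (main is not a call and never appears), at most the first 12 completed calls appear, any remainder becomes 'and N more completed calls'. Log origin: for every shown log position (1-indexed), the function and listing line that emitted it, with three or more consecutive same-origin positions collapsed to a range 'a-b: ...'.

Answer: the error was raised in resolve_slot, line 4.
Key observation: Every log line matches the working run — the failure is the only observable divergence.
Call chain: main -> split_margin([8, 6, 9, 6, 6, 2, 1]) (called at line 22) -> resolve_slot(9, 0) (called at line 16) -> resolve_slot(9, 9) (called at line 4) ×21.
First divergence: none; the two logs match at every position.
Execution walk:
  pick_anchor([8, 6, 9, 6, 6, 2, 1]) -> 9  [called from split_margin, line 14]
Log origin:
  1 — main, line 21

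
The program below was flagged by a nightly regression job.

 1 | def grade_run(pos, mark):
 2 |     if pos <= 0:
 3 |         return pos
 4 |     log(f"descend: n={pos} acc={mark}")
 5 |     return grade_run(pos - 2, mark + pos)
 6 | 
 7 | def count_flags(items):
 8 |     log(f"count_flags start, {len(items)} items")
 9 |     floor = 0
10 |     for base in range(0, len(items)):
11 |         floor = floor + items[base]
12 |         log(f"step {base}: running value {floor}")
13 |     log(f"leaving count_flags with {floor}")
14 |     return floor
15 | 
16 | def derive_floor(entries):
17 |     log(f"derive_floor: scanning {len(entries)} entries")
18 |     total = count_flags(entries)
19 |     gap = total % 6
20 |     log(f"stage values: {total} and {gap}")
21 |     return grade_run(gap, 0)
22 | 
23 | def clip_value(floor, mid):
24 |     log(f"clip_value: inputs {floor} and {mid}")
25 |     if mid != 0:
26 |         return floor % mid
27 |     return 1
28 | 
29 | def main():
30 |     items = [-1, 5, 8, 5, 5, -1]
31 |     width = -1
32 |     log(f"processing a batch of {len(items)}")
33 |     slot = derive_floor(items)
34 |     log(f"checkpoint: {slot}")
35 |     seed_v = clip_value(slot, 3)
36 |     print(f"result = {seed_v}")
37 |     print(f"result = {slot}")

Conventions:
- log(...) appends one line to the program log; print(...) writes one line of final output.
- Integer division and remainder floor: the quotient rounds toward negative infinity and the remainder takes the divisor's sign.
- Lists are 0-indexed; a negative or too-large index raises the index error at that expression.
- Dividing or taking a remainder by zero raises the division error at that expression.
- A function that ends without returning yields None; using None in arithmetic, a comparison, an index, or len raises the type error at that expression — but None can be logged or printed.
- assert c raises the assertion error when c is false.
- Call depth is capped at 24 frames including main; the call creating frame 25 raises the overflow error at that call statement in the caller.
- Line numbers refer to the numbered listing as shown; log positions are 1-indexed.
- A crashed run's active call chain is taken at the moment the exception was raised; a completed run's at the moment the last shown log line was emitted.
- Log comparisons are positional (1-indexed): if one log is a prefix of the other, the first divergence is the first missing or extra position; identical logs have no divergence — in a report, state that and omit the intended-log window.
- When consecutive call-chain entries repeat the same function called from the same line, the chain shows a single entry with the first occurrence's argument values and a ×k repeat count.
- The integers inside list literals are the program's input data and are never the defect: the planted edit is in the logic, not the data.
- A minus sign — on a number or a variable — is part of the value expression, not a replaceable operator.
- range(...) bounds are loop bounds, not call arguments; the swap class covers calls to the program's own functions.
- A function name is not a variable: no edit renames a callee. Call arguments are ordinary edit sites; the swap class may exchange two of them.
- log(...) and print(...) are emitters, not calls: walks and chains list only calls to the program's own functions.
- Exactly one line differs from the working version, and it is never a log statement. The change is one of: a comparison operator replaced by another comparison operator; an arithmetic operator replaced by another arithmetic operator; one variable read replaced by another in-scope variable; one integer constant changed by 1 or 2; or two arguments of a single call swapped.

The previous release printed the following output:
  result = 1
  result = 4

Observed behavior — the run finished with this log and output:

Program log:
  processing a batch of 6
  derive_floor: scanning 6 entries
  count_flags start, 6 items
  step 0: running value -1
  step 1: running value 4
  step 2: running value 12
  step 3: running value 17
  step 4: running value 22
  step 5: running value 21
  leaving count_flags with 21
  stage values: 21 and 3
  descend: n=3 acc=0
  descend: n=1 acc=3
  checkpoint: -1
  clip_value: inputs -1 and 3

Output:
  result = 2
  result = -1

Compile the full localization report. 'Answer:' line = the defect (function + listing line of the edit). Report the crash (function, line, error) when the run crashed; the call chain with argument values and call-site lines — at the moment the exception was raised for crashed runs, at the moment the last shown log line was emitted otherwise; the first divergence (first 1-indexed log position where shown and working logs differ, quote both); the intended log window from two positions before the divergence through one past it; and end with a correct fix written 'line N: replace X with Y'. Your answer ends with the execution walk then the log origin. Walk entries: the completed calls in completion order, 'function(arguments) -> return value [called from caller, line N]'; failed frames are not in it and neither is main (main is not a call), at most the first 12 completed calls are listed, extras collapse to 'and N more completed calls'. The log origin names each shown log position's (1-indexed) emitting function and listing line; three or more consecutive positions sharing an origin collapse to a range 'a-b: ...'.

Answer: the defect is in grade_run at line 3.
Core observation: Everything matches until log position 14, which reads 'checkpoint: -1' in place of 'checkpoint: 4'.
Call chain: main -> clip_value(-1, 3) (called at line 35).
First divergence: at position 14 the run shows 'checkpoint: -1' where the working version logs 'checkpoint: 4'.
Intended log window:
  12: descend: n=3 acc=0
  13: descend: n=1 acc=3
  14: checkpoint: 4
  15: clip_value: inputs 4 and 3
Execution walk:
  count_flags([-1, 5, 8, 5, 5, -1]) -> 21  [called from derive_floor, line 18]
  grade_run(-1, 4) -> -1  [called from grade_run, line 5]
  grade_run(1, 3) -> -1  [called from grade_run, line 5]
  grade_run(3, 0) -> -1  [called from derive_floor, line 21]
  derive_floor([-1, 5, 8, 5, 5, -1]) -> -1  [called from main, line 33]
  clip_value(-1, 3) -> 2  [called from main, line 35]
Log line origins:
  1: from main, line 32
  2: from derive_floor, line 17
  3: from count_flags, line 8
  4-9: from count_flags, line 12
  10: from count_flags, line 13
  11: from derive_floor, line 20
  12: from grade_run, line 4
  13: from grade_run, line 4
  14: from main, line 34
  15: from clip_value, line 24
A correct fix: line 3: replace `pos` with `mark`.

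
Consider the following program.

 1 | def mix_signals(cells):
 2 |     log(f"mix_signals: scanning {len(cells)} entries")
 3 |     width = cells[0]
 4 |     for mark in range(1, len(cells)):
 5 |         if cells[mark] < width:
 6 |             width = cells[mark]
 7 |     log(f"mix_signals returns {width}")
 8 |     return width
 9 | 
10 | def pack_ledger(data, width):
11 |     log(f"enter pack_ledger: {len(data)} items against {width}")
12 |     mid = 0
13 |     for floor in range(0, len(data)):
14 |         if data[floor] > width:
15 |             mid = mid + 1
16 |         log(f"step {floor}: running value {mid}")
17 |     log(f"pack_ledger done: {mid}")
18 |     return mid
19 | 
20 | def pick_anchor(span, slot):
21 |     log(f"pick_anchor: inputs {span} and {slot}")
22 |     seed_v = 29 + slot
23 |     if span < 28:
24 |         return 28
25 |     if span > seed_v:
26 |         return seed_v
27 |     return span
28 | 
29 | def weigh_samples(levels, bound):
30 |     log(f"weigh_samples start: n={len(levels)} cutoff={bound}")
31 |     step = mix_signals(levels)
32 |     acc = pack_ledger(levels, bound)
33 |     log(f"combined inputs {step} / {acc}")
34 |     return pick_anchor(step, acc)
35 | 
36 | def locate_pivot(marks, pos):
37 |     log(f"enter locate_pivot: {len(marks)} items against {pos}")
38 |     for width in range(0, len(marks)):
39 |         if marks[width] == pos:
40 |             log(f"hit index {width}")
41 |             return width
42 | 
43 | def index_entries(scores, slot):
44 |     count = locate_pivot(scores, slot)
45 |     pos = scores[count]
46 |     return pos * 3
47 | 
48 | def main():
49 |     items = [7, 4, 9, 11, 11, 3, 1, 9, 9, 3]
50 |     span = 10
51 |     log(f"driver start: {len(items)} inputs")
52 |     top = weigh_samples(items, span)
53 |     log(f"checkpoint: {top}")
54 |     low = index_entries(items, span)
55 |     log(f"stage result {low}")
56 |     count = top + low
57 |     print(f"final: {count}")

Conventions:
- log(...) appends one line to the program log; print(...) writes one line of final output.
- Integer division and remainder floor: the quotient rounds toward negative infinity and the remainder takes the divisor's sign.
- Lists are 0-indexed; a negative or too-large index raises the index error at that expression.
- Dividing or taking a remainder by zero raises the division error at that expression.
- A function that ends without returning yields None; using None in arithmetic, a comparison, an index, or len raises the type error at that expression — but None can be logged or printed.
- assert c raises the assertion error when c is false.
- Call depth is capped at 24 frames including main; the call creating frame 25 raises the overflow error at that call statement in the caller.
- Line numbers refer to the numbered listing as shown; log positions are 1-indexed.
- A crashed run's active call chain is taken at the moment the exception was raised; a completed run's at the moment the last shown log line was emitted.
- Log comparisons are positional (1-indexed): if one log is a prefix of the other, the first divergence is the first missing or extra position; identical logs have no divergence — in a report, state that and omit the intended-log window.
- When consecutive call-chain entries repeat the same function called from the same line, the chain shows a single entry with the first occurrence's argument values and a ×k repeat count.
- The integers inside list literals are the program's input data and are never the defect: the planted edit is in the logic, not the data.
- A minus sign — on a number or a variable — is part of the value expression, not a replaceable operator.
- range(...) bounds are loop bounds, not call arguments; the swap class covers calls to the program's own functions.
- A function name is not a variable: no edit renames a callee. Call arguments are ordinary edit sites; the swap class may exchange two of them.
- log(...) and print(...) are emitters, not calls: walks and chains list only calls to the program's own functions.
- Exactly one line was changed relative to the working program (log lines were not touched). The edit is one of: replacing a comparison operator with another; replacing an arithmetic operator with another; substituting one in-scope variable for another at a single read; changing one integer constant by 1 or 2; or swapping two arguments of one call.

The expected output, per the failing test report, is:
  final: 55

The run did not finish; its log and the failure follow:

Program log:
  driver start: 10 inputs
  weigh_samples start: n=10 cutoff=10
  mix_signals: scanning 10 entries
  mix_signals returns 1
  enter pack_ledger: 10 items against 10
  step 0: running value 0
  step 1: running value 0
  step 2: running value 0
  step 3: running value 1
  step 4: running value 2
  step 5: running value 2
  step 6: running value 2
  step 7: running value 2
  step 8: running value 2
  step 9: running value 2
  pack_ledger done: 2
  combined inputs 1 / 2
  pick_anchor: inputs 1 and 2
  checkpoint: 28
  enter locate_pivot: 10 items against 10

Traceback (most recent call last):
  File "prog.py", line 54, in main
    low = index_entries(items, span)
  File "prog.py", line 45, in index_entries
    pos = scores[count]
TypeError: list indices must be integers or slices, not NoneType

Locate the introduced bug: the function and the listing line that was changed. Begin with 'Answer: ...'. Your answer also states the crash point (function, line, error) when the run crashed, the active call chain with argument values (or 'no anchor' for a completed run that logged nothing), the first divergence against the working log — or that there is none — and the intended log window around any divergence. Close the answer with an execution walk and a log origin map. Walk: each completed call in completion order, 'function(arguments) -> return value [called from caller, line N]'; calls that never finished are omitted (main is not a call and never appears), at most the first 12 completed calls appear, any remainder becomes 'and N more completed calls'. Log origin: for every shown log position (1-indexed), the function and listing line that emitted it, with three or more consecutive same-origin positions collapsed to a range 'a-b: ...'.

Answer: the defect is in main at line 50.
Core observation: The earliest visible damage is log position 2 — 'weigh_samples start: n=10 cutoff=10' rather than the intended 'weigh_samples start: n=10 cutoff=9'.
Crash: index_entries, line 45, TypeError.
Call chain: main -> index_entries([7, 4, 9, 11, 11, 3, 1, 9, 9, 3], 10) (called at line 54).
First divergence: at position 2 the run shows 'weigh_samples start: n=10 cutoff=10' where the working version logs 'weigh_samples start: n=10 cutoff=9'.
Intended log window:
  1: driver start: 10 inputs
  2: weigh_samples start: n=10 cutoff=9
  3: mix_signals: scanning 10 entries
Execution walk:
  mix_signals([7, 4, 9, 11, 11, 3, 1, 9, 9, 3]) -> 1  [called from weigh_samples, line 31]
  pack_ledger([7, 4, 9, 11, 11, 3, 1, 9, 9, 3], 10) -> 2  [called from weigh_samples, line 32]
  pick_anchor(1, 2) -> 28  [called from weigh_samples, line 34]
  weigh_samples([7, 4, 9, 11, 11, 3, 1, 9, 9, 3], 10) -> 28  [called from main, line 52]
  locate_pivot([7, 4, 9, 11, 11, 3, 1, 9, 9, 3], 10) -> None  [called from index_entries, line 44]
Log origin:
  1: from main, line 51
  2: from weigh_samples, line 30
  3: from mix_signals, line 2
  4: from mix_signals, line 7
  5: from pack_ledger, line 11
  6-15: from pack_ledger, line 16
  16: from pack_ledger, line 17
  17: from weigh_samples, line 33
  18: from pick_anchor, line 21
  19: from main, line 53
  20: from locate_pivot, line 37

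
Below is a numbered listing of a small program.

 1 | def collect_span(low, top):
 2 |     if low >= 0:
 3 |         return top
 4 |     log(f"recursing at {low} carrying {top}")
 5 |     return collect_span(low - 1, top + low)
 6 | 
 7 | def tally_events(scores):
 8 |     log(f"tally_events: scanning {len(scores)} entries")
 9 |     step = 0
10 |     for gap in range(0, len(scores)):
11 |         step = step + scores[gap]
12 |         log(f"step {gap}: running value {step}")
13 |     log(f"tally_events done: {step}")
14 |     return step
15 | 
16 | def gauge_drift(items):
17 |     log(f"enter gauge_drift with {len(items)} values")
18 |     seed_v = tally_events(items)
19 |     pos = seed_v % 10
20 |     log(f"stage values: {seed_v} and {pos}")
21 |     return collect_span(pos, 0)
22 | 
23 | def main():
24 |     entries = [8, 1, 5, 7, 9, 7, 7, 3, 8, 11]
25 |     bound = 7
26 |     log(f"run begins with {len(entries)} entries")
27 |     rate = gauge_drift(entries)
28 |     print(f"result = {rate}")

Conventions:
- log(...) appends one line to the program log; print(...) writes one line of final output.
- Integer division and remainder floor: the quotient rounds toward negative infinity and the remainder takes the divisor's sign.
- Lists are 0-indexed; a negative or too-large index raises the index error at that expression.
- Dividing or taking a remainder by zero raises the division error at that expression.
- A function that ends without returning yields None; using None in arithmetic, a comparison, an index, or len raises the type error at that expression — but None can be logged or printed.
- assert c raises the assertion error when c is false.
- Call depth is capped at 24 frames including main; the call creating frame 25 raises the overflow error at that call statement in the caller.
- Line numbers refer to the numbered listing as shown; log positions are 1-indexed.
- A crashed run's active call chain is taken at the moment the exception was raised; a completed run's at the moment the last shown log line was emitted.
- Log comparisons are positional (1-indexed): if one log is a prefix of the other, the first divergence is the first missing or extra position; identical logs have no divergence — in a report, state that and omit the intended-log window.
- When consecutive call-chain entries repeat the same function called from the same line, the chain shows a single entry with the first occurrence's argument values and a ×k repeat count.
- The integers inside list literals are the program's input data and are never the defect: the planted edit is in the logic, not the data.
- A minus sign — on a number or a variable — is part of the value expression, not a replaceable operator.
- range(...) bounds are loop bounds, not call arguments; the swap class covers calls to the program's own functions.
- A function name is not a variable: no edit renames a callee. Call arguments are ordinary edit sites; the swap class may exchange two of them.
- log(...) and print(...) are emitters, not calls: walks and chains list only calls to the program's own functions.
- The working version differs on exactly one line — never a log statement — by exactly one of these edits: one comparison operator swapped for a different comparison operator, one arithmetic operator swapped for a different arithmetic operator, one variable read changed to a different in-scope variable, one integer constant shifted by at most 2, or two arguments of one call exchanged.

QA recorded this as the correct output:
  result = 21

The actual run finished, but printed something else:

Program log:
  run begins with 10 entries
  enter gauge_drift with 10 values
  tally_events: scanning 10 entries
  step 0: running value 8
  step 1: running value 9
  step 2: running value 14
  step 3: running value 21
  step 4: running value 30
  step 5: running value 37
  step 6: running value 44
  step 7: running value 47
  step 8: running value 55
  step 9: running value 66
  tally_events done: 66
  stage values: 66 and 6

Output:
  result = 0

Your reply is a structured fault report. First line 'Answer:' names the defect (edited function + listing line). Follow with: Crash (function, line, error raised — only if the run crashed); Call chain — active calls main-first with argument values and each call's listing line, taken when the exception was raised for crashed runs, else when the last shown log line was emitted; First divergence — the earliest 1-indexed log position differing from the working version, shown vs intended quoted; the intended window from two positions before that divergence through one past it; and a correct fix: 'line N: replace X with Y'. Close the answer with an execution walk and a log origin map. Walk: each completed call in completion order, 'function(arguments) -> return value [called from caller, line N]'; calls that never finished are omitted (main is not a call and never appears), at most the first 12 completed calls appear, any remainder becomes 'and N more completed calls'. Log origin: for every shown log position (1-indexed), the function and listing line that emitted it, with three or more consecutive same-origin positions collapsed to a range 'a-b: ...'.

Answer: the defect is in collect_span at line 2.
Core observation: The log ends early — 15 lines, where the working version next logs 'recursing at 6 carrying 0'.
Call chain: main -> gauge_drift([8, 1, 5, 7, 9, 7, 7, 3, 8, 11]) (called at line 27).
First divergence: position 16 (shown log ended at 15 lines; the working version continues: 'recursing at 6 carrying 0').
Intended log window:
  14: tally_events done: 66
  15: stage values: 66 and 6
  16: recursing at 6 carrying 0
  17: recursing at 5 carrying 6
Execution walk:
  tally_events([8, 1, 5, 7, 9, 7, 7, 3, 8, 11]) -> 66  [called from gauge_drift, line 18]
  collect_span(6, 0) -> 0  [called from gauge_drift, line 21]
  gauge_drift([8, 1, 5, 7, 9, 7, 7, 3, 8, 11]) -> 0  [called from main, line 27]
Log line origins:
  1 — main, line 26
  2 — gauge_drift, line 17
  3 — tally_events, line 8
  4-13 — tally_events, line 12
  14 — tally_events, line 13
  15 — gauge_drift, line 20
A correct fix: line 2: replace `>=` with `<=`.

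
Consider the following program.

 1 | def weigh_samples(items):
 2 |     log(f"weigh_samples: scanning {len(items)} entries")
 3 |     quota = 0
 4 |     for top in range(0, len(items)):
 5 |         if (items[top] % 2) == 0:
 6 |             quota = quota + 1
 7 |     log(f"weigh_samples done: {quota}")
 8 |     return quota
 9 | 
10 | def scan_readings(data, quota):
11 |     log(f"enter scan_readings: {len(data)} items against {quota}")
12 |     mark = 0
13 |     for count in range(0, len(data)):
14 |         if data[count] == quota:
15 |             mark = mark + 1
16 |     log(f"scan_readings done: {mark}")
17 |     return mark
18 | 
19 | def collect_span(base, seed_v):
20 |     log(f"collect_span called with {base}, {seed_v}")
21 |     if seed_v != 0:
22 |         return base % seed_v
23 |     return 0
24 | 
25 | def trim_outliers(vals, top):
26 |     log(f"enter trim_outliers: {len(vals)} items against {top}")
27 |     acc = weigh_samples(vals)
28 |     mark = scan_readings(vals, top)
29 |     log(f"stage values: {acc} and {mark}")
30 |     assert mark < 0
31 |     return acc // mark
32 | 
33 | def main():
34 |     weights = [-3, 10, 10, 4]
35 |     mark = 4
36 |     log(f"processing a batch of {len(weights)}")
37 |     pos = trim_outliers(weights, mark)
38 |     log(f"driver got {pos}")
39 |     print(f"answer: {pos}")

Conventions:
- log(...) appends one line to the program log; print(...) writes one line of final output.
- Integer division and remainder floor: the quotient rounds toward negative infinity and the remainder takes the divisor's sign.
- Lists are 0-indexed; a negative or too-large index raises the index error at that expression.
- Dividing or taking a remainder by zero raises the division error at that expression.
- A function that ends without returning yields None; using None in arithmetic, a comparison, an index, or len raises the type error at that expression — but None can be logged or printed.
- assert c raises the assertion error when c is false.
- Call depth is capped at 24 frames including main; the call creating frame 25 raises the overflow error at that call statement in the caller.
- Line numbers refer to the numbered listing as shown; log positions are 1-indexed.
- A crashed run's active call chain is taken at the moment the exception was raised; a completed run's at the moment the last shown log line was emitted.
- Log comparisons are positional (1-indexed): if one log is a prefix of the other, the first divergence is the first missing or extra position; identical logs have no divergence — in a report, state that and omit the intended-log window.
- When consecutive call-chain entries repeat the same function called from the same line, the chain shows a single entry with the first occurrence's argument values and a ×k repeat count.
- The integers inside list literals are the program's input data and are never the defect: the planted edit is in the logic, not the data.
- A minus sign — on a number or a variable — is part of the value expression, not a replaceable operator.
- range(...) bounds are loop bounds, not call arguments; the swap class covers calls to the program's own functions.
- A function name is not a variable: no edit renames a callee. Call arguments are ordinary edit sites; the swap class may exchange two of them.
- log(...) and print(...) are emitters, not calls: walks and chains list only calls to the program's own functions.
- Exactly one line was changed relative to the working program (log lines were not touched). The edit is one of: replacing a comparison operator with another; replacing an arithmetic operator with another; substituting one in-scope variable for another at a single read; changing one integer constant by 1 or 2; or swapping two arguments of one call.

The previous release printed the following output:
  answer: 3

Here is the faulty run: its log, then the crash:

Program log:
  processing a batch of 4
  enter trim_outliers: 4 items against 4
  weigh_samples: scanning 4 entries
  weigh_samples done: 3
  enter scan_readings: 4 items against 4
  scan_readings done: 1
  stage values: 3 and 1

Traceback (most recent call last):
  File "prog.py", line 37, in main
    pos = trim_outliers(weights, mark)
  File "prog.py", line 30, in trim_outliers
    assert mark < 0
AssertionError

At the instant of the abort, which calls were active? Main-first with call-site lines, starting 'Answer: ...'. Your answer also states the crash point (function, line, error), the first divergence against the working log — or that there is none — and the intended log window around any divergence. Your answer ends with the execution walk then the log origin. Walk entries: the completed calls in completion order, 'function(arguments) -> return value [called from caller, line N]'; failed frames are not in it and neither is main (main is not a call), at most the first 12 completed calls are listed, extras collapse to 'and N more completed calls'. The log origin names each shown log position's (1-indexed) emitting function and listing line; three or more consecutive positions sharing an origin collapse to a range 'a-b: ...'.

Answer: main -> trim_outliers (called at line 37).
Key observation: Only 7 log lines were emitted before the run died; the intended continuation was 'driver got 3'.
Crash: trim_outliers, line 30, AssertionError.
First divergence: position 8 (shown log ended at 7 lines; the working version continues: 'driver got 3').
Intended log window:
  6: scan_readings done: 1
  7: stage values: 3 and 1
  8: driver got 3
Execution walk:
  weigh_samples([-3, 10, 10, 4]) -> 3  [called from trim_outliers, line 27]
  scan_readings([-3, 10, 10, 4], 4) -> 1  [called from trim_outliers, line 28]
Origin of each log line:
  1: logged in main at line 36
  2: logged in trim_outliers at line 26
  3: logged in weigh_samples at line 2
  4: logged in weigh_samples at line 7
  5: logged in scan_readings at line 11
  6: logged in scan_readings at line 16
  7: logged in trim_outliers at line 29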